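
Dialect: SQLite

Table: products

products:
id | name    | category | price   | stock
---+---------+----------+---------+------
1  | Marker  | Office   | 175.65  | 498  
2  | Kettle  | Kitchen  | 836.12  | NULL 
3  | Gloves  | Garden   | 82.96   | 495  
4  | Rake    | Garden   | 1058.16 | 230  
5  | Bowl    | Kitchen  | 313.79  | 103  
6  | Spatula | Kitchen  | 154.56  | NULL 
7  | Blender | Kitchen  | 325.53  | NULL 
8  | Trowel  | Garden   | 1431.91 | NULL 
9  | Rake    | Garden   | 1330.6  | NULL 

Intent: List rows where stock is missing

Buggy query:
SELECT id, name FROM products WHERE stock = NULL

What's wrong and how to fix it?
Bug: '= NULL' is always unknown in SQL three-valued logic, so no rows match

Fix: Replace '= NULL' with 'IS NULL'

Corrected query:
SELECT id, name FROM products WHERE stock IS NULL

Result:
id | name   
---+--------
2  | Kettle 
6  | Spatula
7  | Blender
8  | Trowel 
9  | Rake   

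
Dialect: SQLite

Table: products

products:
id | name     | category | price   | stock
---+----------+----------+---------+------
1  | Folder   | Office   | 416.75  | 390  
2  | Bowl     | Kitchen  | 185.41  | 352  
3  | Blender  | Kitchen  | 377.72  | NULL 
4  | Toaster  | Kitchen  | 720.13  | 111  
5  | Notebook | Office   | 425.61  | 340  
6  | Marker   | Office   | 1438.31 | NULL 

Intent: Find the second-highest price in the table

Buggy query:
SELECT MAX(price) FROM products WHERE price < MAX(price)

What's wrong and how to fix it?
Bug: The inner MAX is an aggregate inside WHERE, which is not allowed

Fix: Compute the overall MAX in a subquery, then take MAX of rows below it

Corrected query:
SELECT MAX(price) FROM products WHERE price < (SELECT MAX(price) FROM products)

Result:
MAX(price)
----------
720.13    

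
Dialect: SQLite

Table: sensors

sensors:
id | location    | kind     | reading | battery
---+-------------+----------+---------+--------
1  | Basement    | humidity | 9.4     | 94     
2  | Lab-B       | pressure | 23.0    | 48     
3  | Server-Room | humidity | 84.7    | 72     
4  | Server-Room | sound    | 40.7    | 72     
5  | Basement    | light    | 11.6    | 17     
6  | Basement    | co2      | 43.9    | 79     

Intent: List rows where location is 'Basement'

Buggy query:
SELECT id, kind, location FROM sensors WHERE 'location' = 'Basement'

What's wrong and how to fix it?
Bug: 'location' in single quotes is a string literal, not the column; the comparison is literal-vs-literal and never true

Fix: Remove the quotes around the column name (or use double quotes for an identifier)

Corrected query:
SELECT id, kind, location FROM sensors WHERE location = 'Basement'

Result:
id | kind     | location
---+----------+---------
1  | humidity | Basement
5  | light    | Basement
6  | co2      | Basement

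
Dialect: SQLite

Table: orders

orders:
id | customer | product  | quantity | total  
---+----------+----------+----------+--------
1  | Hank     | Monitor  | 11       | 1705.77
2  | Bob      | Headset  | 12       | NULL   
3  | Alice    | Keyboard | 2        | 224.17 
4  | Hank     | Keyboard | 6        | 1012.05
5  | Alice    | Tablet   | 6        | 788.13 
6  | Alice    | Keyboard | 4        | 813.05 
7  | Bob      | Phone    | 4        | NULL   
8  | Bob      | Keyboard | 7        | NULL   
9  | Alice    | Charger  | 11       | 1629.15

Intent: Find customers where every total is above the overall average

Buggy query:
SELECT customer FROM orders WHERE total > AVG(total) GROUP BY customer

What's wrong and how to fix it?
Bug: WHERE evaluates per row before aggregation, so AVG() is unavailable

Fix: Use a subquery for AVG and a HAVING MIN(...) filter so the condition holds for every row in the group

Corrected query:
SELECT customer FROM orders GROUP BY customer HAVING MIN(total) > (SELECT AVG(total) FROM orders)

Result:
(no rows)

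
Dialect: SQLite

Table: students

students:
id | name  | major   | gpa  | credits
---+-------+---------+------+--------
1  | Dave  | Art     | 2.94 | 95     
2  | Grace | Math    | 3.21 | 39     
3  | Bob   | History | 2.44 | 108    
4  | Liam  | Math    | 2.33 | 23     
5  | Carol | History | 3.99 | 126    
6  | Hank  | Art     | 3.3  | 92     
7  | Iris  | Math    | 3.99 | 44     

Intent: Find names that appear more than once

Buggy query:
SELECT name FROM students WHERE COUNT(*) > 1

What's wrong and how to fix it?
Bug: WHERE can't reference COUNT(*); aggregates are computed after WHERE

Fix: Group first, then use HAVING for the count condition

Corrected query:
SELECT name FROM students GROUP BY name HAVING COUNT(*) > 1

Result:
(no rows)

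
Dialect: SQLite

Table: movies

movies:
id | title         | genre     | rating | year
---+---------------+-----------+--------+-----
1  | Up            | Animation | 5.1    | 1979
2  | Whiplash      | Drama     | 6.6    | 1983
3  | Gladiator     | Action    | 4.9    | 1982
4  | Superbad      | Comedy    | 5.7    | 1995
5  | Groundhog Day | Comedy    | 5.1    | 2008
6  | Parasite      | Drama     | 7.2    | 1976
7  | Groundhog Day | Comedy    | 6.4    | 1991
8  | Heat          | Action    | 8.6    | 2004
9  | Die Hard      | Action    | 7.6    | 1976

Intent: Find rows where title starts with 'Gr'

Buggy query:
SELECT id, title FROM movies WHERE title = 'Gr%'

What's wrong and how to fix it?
Bug: '=' compares the literal string including the % character; pattern matching needs LIKE

Fix: Use LIKE for wildcard pattern matching

Corrected query:
SELECT id, title FROM movies WHERE title LIKE 'Gr%'

Result:
id | title        
---+--------------
5  | Groundhog Day
7  | Groundhog Day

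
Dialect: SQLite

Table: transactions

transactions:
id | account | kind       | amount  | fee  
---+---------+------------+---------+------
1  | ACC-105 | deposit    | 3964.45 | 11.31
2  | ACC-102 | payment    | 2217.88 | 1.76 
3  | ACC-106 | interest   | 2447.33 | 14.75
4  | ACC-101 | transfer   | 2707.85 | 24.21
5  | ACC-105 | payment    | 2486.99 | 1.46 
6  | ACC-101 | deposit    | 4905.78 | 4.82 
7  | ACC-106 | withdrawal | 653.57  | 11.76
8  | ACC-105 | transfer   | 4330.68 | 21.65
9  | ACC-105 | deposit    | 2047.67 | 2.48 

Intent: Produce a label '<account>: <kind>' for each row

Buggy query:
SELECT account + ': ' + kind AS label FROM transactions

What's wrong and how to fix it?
Bug: '+' is numeric addition; on text columns SQLite converts them to 0 instead of concatenating

Fix: Use the || operator for string concatenation

Corrected query:
SELECT account || ': ' || kind AS label FROM transactions

Result:
label              
-------------------
ACC-105: deposit   
ACC-102: payment   
ACC-106: interest  
ACC-101: transfer  
ACC-105: payment   
ACC-101: deposit   
ACC-106: withdrawal
ACC-105: transfer  
ACC-105: deposit   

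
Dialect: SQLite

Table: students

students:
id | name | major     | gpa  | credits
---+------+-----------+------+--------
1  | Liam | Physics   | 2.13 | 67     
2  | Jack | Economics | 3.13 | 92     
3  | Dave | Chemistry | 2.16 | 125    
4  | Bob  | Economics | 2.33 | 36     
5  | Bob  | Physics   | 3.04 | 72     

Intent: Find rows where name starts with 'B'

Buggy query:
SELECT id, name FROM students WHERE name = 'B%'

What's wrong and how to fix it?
Bug: '=' compares the literal string including the % character; pattern matching needs LIKE

Fix: Replace '=' with LIKE so 'B%' is treated as a pattern

Corrected query:
SELECT id, name FROM students WHERE name LIKE 'B%'

Result:
id | name
---+-----
4  | Bob 
5  | Bob 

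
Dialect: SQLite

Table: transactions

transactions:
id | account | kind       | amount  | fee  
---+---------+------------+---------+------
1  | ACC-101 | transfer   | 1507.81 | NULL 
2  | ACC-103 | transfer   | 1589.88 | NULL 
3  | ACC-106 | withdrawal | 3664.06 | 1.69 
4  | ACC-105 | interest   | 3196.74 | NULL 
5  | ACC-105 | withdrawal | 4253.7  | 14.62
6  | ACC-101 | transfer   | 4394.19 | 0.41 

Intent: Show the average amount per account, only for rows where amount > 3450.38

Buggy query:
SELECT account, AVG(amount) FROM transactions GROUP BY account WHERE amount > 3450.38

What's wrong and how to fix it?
Bug: WHERE cannot follow GROUP BY

Fix: Move the WHERE clause before GROUP BY

Corrected query:
SELECT account, AVG(amount) FROM transactions WHERE amount > 3450.38 GROUP BY account

Result:
account | AVG(amount)
--------+------------
ACC-101 | 4394.19    
ACC-105 | 4253.7     
ACC-106 | 3664.06    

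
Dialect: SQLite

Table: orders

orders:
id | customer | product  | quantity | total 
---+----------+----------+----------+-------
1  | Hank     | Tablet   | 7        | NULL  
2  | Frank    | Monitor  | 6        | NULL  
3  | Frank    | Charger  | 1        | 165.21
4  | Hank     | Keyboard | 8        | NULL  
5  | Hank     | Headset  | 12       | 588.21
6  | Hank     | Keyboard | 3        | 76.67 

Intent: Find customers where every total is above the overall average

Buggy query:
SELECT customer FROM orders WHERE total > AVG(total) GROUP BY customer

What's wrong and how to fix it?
Bug: WHERE evaluates per row before aggregation, so AVG() is unavailable

Fix: Compute the overall average in a scalar subquery and compare each group's MIN against it in HAVING

Corrected query:
SELECT customer FROM orders GROUP BY customer HAVING MIN(total) > (SELECT AVG(total) FROM orders)

Result:
(no rows)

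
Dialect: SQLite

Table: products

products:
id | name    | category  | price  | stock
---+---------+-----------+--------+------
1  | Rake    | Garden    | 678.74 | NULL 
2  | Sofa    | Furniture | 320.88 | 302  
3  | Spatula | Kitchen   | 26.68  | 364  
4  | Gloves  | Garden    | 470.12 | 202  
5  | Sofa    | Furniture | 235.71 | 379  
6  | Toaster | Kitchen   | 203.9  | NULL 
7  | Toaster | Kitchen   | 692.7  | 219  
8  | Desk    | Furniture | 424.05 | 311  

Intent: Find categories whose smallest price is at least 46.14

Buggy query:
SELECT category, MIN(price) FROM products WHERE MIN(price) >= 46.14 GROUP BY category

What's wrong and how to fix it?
Bug: MIN() in WHERE is a misuse of aggregate

Fix: Use HAVING for the per-group MIN condition

Corrected query:
SELECT category, MIN(price) FROM products GROUP BY category HAVING MIN(price) >= 46.14

Result:
category  | MIN(price)
----------+-----------
Furniture | 235.71    
Garden    | 470.12    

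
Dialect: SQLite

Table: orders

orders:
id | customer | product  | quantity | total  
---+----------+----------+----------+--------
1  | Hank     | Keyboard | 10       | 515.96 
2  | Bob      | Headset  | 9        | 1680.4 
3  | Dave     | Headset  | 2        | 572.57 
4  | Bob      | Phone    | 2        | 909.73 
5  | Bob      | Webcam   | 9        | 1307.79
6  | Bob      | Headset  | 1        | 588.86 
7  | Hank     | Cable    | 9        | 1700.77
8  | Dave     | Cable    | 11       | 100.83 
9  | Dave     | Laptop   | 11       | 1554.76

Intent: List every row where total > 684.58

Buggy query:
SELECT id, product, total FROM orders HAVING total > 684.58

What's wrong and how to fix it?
Bug: This is a non-aggregate query (no GROUP BY, no aggregates), so in SQLite the HAVING clause is invalid here; a row-level condition belongs in WHERE

Fix: Replace HAVING with WHERE since the condition applies to individual rows

Corrected query:
SELECT id, product, total FROM orders WHERE total > 684.58

Result:
id | product | total  
---+---------+--------
2  | Headset | 1680.4 
4  | Phone   | 909.73 
5  | Webcam  | 1307.79
7  | Cable   | 1700.77
9  | Laptop  | 1554.76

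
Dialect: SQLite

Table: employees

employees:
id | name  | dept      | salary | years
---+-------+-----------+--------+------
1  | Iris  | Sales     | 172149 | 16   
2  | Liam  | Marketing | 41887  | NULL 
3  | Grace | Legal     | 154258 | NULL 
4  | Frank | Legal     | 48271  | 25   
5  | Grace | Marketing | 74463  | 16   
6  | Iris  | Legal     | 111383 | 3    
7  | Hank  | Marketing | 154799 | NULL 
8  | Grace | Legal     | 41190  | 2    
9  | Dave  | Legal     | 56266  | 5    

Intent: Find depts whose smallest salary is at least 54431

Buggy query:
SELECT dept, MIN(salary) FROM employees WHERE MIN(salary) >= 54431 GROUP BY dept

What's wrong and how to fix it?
Bug: Aggregates like MIN are computed per group after WHERE runs

Fix: Use HAVING for the per-group MIN condition

Corrected query:
SELECT dept, MIN(salary) FROM employees GROUP BY dept HAVING MIN(salary) >= 54431

Result:
dept  | MIN(salary)
------+------------
Sales | 172149     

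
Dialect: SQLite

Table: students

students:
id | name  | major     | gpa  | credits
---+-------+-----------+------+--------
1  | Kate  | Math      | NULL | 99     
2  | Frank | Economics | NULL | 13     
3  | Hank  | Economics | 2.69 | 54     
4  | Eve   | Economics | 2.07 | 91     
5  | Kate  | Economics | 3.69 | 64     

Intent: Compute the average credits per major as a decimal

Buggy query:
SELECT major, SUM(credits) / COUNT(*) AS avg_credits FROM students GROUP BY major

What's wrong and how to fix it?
Bug: Both operands are integers, so '/' performs integer division and truncates

Fix: Cast one side to REAL so the division keeps the fractional part

Corrected query:
SELECT major, SUM(credits) * 1.0 / COUNT(*) AS avg_credits FROM students GROUP BY major

Result:
major     | avg_credits
----------+------------
Economics | 55.5       
Math      | 99         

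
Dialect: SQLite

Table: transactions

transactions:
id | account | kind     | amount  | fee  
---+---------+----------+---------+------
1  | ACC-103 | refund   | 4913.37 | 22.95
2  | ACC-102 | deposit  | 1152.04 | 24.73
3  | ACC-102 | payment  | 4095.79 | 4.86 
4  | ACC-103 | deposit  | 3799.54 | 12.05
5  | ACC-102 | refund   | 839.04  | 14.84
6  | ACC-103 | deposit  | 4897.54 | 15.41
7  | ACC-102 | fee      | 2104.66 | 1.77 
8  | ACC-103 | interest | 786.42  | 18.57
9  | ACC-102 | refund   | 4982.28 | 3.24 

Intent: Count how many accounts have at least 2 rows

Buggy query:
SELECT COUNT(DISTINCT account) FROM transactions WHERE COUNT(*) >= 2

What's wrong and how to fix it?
Bug: COUNT(*) cannot appear in WHERE; the per-group count doesn't exist yet

Fix: Group first with HAVING COUNT(*) >= 2, then COUNT the resulting groups

Corrected query:
SELECT COUNT(*) FROM (SELECT account FROM transactions GROUP BY account HAVING COUNT(*) >= 2)

Result:
COUNT(*)
--------
2       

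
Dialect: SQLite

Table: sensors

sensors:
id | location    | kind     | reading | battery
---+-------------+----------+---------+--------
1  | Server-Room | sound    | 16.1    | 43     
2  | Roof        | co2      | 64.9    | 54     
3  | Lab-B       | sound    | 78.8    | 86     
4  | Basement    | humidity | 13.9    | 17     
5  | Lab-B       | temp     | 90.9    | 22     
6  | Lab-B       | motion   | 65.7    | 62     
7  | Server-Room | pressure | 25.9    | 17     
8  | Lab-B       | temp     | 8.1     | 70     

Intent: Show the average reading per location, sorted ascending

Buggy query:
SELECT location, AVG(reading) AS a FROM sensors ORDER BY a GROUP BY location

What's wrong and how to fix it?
Bug: GROUP BY must precede ORDER BY

Fix: Move ORDER BY to the end, after GROUP BY

Corrected query:
SELECT location, AVG(reading) AS a FROM sensors GROUP BY location ORDER BY a

Result:
location    | a     
------------+-------
Basement    | 13.9  
Server-Room | 21    
Lab-B       | 60.875
Roof        | 64.9  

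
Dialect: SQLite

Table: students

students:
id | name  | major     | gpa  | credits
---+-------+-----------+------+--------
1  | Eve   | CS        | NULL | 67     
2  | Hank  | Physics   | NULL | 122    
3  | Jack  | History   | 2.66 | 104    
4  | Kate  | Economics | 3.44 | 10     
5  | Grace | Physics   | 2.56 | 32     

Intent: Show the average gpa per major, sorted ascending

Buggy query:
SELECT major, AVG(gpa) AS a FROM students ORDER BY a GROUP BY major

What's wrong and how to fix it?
Bug: GROUP BY must precede ORDER BY

Fix: Reorder: SELECT … FROM … GROUP BY … ORDER BY …

Corrected query:
SELECT major, AVG(gpa) AS a FROM students GROUP BY major ORDER BY a

Result:
major     | a   
----------+-----
CS        | NULL
Physics   | 2.56
History   | 2.66
Economics | 3.44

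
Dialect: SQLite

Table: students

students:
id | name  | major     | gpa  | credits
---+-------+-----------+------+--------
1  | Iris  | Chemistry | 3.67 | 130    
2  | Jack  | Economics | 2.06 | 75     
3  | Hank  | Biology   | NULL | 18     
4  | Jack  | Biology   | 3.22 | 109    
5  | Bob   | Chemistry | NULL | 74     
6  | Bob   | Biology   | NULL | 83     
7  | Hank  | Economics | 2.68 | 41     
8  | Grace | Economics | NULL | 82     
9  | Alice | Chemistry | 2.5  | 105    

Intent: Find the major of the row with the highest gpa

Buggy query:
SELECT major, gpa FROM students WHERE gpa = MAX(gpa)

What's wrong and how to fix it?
Bug: WHERE is evaluated per row; an aggregate over the whole table isn't defined there

Fix: Wrap MAX in a scalar subquery so WHERE compares against a single value

Corrected query:
SELECT major, gpa FROM students WHERE gpa = (SELECT MAX(gpa) FROM students)

Result:
major     | gpa 
----------+-----
Chemistry | 3.67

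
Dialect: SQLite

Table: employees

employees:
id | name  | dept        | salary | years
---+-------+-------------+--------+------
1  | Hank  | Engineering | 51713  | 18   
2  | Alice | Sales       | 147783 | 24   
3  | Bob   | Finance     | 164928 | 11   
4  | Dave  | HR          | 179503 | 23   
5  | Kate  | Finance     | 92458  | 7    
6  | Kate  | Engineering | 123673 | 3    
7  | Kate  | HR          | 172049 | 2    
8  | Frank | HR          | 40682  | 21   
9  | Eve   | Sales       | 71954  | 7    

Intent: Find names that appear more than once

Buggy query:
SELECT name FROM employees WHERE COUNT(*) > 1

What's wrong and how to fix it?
Bug: COUNT(*) is an aggregate and cannot be used in WHERE

Fix: Group first, then use HAVING for the count condition

Corrected query:
SELECT name FROM employees GROUP BY name HAVING COUNT(*) > 1

Result:
name
----
Kate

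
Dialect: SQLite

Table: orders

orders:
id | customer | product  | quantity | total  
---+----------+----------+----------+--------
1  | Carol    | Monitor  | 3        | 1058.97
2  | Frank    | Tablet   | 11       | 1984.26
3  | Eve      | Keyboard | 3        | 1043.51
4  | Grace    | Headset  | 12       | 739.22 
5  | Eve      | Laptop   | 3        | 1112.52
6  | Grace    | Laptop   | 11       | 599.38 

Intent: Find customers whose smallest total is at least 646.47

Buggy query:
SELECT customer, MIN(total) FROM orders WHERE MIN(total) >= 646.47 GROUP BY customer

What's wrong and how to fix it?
Bug: Aggregates like MIN are computed per group after WHERE runs

Fix: Replace WHERE with HAVING after the GROUP BY

Corrected query:
SELECT customer, MIN(total) FROM orders GROUP BY customer HAVING MIN(total) >= 646.47

Result:
customer | MIN(total)
---------+-----------
Carol    | 1058.97   
Eve      | 1043.51   
Frank    | 1984.26   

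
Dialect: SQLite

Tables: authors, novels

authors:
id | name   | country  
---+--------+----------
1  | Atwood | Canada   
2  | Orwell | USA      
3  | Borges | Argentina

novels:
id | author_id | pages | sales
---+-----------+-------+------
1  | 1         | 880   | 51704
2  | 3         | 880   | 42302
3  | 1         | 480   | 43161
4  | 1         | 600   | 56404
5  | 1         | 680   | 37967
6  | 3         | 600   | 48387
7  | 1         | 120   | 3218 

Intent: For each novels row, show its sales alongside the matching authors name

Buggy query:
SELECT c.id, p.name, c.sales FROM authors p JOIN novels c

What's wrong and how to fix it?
Bug: JOIN with no ON clause produces a cartesian product; every novels row pairs with every authors row

Fix: Add ON c.author_id = p.id to the JOIN

Corrected query:
SELECT c.id, p.name, c.sales FROM authors p JOIN novels c ON c.author_id = p.id

Result:
id | name   | sales
---+--------+------
1  | Atwood | 51704
2  | Borges | 42302
3  | Atwood | 43161
4  | Atwood | 56404
5  | Atwood | 37967
6  | Borges | 48387
7  | Atwood | 3218 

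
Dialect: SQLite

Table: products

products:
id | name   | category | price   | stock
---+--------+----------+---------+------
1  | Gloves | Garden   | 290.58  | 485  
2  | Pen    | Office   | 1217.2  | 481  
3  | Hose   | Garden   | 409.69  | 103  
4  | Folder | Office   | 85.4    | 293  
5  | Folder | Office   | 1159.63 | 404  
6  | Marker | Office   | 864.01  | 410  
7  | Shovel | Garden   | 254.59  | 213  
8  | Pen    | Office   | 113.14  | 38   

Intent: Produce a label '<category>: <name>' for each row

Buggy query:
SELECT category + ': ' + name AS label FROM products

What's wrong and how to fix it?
Bug: '+' is numeric addition; on text columns SQLite converts them to 0 instead of concatenating

Fix: Use the || operator for string concatenation

Corrected query:
SELECT category || ': ' || name AS label FROM products

Result:
label         
--------------
Garden: Gloves
Office: Pen   
Garden: Hose  
Office: Folder
Office: Folder
Office: Marker
Garden: Shovel
Office: Pen   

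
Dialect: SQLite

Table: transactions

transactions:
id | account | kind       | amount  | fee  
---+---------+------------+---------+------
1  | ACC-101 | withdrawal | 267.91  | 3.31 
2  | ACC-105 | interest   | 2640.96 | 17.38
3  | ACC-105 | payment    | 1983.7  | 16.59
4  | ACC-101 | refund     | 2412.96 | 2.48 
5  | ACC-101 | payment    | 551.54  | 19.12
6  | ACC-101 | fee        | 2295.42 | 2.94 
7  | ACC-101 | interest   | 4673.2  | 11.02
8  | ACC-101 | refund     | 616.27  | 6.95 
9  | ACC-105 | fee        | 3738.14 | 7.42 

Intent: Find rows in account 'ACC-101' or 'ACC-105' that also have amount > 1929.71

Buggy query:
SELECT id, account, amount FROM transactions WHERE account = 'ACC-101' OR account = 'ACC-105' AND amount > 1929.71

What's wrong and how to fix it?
Bug: AND binds tighter than OR, so this parses as account = 'ACC-101' OR (account = 'ACC-105' AND amount > 1929.71)

Fix: Add parentheses around the OR so the AND applies to both alternatives

Corrected query:
SELECT id, account, amount FROM transactions WHERE (account = 'ACC-101' OR account = 'ACC-105') AND amount > 1929.71

Result:
id | account | amount 
---+---------+--------
2  | ACC-105 | 2640.96
3  | ACC-105 | 1983.7 
4  | ACC-101 | 2412.96
6  | ACC-101 | 2295.42
7  | ACC-101 | 4673.2 
9  | ACC-105 | 3738.14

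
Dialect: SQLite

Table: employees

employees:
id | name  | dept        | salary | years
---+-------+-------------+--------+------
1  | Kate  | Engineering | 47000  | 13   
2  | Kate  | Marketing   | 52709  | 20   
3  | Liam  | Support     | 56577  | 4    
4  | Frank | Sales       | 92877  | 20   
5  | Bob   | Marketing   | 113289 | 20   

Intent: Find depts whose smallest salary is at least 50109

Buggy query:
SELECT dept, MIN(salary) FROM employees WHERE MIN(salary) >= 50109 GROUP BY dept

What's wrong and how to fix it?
Bug: Aggregates like MIN are computed per group after WHERE runs

Fix: Replace WHERE with HAVING after the GROUP BY

Corrected query:
SELECT dept, MIN(salary) FROM employees GROUP BY dept HAVING MIN(salary) >= 50109

Result:
dept      | MIN(salary)
----------+------------
Marketing | 52709      
Sales     | 92877      
Support   | 56577      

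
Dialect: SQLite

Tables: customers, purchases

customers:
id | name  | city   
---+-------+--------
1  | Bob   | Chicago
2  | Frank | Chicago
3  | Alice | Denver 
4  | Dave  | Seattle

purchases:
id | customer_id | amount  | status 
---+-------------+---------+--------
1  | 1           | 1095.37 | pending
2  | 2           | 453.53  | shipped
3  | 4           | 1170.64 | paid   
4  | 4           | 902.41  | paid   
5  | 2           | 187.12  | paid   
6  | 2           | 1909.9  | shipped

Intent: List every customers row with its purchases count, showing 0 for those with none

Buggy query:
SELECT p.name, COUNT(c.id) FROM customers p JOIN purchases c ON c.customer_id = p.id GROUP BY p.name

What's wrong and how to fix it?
Bug: An inner join excludes parents with zero children

Fix: Use LEFT JOIN so parents without children still appear (COUNT(c.id) gives 0)

Corrected query:
SELECT p.name, COUNT(c.id) FROM customers p LEFT JOIN purchases c ON c.customer_id = p.id GROUP BY p.name

Result:
name  | COUNT(c.id)
------+------------
Alice | 0          
Bob   | 1          
Dave  | 2          
Frank | 3          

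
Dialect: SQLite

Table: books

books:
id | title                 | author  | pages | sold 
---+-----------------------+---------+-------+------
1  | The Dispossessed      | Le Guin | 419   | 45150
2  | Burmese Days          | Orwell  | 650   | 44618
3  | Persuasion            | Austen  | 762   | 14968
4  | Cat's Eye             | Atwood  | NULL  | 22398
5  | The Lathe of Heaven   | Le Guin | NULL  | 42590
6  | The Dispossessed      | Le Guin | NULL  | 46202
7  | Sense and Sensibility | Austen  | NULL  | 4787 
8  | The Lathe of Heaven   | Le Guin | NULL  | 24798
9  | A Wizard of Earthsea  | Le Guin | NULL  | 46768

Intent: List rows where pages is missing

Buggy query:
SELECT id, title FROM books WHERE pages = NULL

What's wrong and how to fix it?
Bug: '= NULL' is always unknown in SQL three-valued logic, so no rows match

Fix: Replace '= NULL' with 'IS NULL'

Corrected query:
SELECT id, title FROM books WHERE pages IS NULL

Result:
id | title                
---+----------------------
4  | Cat's Eye            
5  | The Lathe of Heaven  
6  | The Dispossessed     
7  | Sense and Sensibility
8  | The Lathe of Heaven  
9  | A Wizard of Earthsea 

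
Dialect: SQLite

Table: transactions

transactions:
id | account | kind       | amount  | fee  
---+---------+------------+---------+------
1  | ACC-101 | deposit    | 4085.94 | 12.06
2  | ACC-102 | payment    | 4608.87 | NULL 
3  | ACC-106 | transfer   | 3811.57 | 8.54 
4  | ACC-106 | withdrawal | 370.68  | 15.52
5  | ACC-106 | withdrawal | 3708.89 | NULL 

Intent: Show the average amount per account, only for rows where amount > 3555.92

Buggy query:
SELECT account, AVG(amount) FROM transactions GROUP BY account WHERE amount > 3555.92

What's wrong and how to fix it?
Bug: WHERE cannot follow GROUP BY

Fix: Move the WHERE clause before GROUP BY

Corrected query:
SELECT account, AVG(amount) FROM transactions WHERE amount > 3555.92 GROUP BY account

Result:
account | AVG(amount)
--------+------------
ACC-101 | 4085.94    
ACC-102 | 4608.87    
ACC-106 | 3760.23    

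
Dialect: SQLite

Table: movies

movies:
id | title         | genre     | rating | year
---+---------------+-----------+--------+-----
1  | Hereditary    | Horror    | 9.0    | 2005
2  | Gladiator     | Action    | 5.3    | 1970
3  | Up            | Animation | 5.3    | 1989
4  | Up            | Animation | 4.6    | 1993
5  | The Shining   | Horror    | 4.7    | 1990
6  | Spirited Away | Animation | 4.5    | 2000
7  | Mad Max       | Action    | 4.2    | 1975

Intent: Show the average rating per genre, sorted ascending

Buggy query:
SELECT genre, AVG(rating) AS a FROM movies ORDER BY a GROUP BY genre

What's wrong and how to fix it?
Bug: ORDER BY appears before GROUP BY; SQL clause order requires GROUP BY first

Fix: Move ORDER BY to the end, after GROUP BY

Corrected query:
SELECT genre, AVG(rating) AS a FROM movies GROUP BY genre ORDER BY a

Result:
genre     | a   
----------+-----
Action    | 4.75
Animation | 4.8 
Horror    | 6.85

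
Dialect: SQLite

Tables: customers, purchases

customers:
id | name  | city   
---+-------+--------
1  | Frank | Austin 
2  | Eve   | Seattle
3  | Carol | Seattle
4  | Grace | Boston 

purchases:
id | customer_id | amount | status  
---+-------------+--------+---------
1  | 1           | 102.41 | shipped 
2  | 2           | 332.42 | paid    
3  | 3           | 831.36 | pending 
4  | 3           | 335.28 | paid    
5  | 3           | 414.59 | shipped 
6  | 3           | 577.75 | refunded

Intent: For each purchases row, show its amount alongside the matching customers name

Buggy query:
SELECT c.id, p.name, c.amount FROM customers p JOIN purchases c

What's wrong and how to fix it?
Bug: Missing join condition: each purchases row is matched to all customers rows instead of just its own

Fix: Add ON c.customer_id = p.id to the JOIN

Corrected query:
SELECT c.id, p.name, c.amount FROM customers p JOIN purchases c ON c.customer_id = p.id

Result:
id | name  | amount
---+-------+-------
1  | Frank | 102.41
2  | Eve   | 332.42
3  | Carol | 831.36
4  | Carol | 335.28
5  | Carol | 414.59
6  | Carol | 577.75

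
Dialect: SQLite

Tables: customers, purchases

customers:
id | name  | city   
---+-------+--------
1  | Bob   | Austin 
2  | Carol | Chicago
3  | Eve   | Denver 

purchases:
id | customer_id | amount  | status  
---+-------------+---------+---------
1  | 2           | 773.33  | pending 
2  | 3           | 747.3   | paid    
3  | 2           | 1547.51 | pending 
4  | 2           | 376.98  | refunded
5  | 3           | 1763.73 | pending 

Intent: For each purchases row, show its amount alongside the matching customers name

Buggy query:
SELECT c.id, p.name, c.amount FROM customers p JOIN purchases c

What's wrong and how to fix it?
Bug: JOIN with no ON clause produces a cartesian product; every purchases row pairs with every customers row

Fix: Specify the join condition linking the foreign key to the parent id

Corrected query:
SELECT c.id, p.name, c.amount FROM customers p JOIN purchases c ON c.customer_id = p.id

Result:
id | name  | amount 
---+-------+--------
1  | Carol | 773.33 
2  | Eve   | 747.3  
3  | Carol | 1547.51
4  | Carol | 376.98 
5  | Eve   | 1763.73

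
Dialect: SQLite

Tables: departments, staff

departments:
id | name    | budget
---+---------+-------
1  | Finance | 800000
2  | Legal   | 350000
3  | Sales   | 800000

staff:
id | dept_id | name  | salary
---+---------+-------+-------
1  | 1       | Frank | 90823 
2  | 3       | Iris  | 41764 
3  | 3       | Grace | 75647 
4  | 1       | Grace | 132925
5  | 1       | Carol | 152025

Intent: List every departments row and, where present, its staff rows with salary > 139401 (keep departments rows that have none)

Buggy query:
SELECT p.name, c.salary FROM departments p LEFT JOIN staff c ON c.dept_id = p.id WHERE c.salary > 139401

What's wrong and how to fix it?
Bug: A WHERE condition on the right-hand table after LEFT JOIN drops unmatched parents

Fix: Move the right-table condition into the ON clause so unmatched parents are kept

Corrected query:
SELECT p.name, c.salary FROM departments p LEFT JOIN staff c ON c.dept_id = p.id AND c.salary > 139401

Result:
name    | salary
--------+-------
Finance | 152025
Legal   | NULL  
Sales   | NULL  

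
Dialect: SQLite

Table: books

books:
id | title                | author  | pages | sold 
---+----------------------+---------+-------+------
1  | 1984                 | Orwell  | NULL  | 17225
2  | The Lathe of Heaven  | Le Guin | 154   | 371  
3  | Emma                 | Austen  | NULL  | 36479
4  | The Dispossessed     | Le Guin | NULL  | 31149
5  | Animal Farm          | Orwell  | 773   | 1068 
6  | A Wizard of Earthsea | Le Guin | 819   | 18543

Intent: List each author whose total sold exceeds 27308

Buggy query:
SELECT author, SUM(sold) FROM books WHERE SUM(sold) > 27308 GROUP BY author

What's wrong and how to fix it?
Bug: Aggregate functions cannot appear in a WHERE clause

Fix: Move the aggregate condition to a HAVING clause

Corrected query:
SELECT author, SUM(sold) FROM books GROUP BY author HAVING SUM(sold) > 27308

Result:
author  | SUM(sold)
--------+----------
Austen  | 36479    
Le Guin | 50063    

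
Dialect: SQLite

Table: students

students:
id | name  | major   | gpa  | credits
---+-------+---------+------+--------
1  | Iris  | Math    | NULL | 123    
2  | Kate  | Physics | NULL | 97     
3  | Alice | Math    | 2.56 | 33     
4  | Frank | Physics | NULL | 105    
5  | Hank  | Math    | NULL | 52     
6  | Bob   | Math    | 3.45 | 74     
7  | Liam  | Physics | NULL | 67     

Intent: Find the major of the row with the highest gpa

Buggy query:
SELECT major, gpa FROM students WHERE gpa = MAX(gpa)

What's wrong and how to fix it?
Bug: WHERE is evaluated per row; an aggregate over the whole table isn't defined there

Fix: Use a subquery: WHERE gpa = (SELECT MAX(gpa) FROM students)

Corrected query:
SELECT major, gpa FROM students WHERE gpa = (SELECT MAX(gpa) FROM students)

Result:
major | gpa 
------+-----
Math  | 3.45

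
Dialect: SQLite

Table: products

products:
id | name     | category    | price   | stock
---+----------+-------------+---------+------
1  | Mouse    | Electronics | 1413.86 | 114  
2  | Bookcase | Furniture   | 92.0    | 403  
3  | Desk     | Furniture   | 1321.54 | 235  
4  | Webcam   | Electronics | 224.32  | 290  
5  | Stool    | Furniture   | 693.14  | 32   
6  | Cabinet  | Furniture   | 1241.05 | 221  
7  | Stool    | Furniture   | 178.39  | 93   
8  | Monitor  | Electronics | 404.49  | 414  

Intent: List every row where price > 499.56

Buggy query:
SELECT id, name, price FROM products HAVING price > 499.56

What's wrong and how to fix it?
Bug: This is a non-aggregate query (no GROUP BY, no aggregates), so in SQLite the HAVING clause is invalid here; a row-level condition belongs in WHERE

Fix: Use WHERE for row-level filtering

Corrected query:
SELECT id, name, price FROM products WHERE price > 499.56

Result:
id | name    | price  
---+---------+--------
1  | Mouse   | 1413.86
3  | Desk    | 1321.54
5  | Stool   | 693.14 
6  | Cabinet | 1241.05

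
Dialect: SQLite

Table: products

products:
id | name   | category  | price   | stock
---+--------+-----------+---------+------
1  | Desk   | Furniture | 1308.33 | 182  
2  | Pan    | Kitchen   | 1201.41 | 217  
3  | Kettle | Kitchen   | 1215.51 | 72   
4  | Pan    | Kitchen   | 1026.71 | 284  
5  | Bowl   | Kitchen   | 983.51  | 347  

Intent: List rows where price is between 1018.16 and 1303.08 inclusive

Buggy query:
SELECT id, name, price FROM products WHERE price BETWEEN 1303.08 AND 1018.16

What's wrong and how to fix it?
Bug: The bounds are reversed; BETWEEN a AND b requires a <= b to match anything

Fix: Swap the bounds so the smaller value comes first

Corrected query:
SELECT id, name, price FROM products WHERE price BETWEEN 1018.16 AND 1303.08

Result:
id | name   | price  
---+--------+--------
2  | Pan    | 1201.41
3  | Kettle | 1215.51
4  | Pan    | 1026.71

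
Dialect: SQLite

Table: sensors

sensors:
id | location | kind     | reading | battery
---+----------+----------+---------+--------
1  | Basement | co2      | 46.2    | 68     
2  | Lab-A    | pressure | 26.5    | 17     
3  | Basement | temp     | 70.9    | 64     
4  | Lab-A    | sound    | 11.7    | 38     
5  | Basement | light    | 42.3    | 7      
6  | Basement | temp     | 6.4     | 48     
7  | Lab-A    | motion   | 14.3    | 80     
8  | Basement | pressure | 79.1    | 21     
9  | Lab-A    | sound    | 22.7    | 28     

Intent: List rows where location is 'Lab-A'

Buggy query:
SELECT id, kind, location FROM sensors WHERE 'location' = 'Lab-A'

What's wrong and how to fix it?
Bug: Single quotes denote string literals in SQL; the column name is being compared as a constant string

Fix: Remove the quotes around the column name (or use double quotes for an identifier)

Corrected query:
SELECT id, kind, location FROM sensors WHERE location = 'Lab-A'

Result:
id | kind     | location
---+----------+---------
2  | pressure | Lab-A   
4  | sound    | Lab-A   
7  | motion   | Lab-A   
9  | sound    | Lab-A   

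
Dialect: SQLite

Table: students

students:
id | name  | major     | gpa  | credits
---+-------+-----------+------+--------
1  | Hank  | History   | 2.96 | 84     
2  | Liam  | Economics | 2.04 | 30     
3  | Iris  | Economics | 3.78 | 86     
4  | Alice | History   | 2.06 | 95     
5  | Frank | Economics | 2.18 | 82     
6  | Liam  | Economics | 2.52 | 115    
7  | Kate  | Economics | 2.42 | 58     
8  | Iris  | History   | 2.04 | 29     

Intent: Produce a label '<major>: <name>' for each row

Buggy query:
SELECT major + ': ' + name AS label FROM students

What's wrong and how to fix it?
Bug: SQLite uses || for string concatenation; + coerces text to numbers (yielding 0)

Fix: Replace + with || to concatenate text

Corrected query:
SELECT major || ': ' || name AS label FROM students

Result:
label           
----------------
History: Hank   
Economics: Liam 
Economics: Iris 
History: Alice  
Economics: Frank
Economics: Liam 
Economics: Kate 
History: Iris   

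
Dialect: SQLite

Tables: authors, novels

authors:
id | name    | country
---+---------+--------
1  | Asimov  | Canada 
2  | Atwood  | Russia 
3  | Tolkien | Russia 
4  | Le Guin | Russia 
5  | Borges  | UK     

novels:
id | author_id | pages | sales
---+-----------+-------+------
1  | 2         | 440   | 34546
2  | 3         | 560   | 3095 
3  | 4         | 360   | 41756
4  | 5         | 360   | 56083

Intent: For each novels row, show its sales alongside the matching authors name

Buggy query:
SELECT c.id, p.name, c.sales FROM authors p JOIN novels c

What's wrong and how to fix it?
Bug: JOIN with no ON clause produces a cartesian product; every novels row pairs with every authors row

Fix: Specify the join condition linking the foreign key to the parent id

Corrected query:
SELECT c.id, p.name, c.sales FROM authors p JOIN novels c ON c.author_id = p.id

Result:
id | name    | sales
---+---------+------
1  | Atwood  | 34546
2  | Tolkien | 3095 
3  | Le Guin | 41756
4  | Borges  | 56083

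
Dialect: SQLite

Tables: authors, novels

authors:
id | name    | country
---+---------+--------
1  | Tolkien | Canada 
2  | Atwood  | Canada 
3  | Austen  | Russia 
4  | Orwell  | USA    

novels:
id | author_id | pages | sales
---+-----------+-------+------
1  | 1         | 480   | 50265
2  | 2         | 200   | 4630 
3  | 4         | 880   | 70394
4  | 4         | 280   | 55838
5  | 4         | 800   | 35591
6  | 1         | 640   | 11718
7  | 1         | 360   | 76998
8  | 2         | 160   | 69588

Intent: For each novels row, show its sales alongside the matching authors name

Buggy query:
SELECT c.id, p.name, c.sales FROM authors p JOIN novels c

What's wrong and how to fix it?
Bug: Missing join condition: each novels row is matched to all authors rows instead of just its own

Fix: Add ON c.author_id = p.id to the JOIN

Corrected query:
SELECT c.id, p.name, c.sales FROM authors p JOIN novels c ON c.author_id = p.id

Result:
id | name    | sales
---+---------+------
1  | Tolkien | 50265
2  | Atwood  | 4630 
3  | Orwell  | 70394
4  | Orwell  | 55838
5  | Orwell  | 35591
6  | Tolkien | 11718
7  | Tolkien | 76998
8  | Atwood  | 69588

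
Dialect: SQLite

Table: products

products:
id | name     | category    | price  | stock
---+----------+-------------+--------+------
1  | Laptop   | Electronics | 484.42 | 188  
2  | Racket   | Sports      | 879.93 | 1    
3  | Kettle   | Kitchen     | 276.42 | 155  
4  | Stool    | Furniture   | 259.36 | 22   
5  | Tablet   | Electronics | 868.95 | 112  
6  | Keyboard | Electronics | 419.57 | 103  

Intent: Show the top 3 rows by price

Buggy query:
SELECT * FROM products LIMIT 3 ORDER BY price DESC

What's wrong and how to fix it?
Bug: ORDER BY cannot follow LIMIT; LIMIT is the final clause

Fix: Sort with ORDER BY, then apply LIMIT

Corrected query:
SELECT * FROM products ORDER BY price DESC LIMIT 3

Result:
id | name   | category    | price  | stock
---+--------+-------------+--------+------
2  | Racket | Sports      | 879.93 | 1    
5  | Tablet | Electronics | 868.95 | 112  
1  | Laptop | Electronics | 484.42 | 188  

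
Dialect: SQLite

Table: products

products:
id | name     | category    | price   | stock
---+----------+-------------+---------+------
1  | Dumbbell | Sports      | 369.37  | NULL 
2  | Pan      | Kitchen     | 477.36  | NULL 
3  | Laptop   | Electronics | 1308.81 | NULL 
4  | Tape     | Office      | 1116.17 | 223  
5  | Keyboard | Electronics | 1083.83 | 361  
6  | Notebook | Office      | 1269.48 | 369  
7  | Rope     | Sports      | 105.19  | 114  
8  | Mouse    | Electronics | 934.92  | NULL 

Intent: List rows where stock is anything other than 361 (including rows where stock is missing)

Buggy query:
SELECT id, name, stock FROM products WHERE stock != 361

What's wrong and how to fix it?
Bug: Inequality against NULL is unknown, not true; rows with NULL are dropped

Fix: Handle NULL separately with IS NULL alongside the inequality

Corrected query:
SELECT id, name, stock FROM products WHERE stock != 361 OR stock IS NULL

Result:
id | name     | stock
---+----------+------
1  | Dumbbell | NULL 
2  | Pan      | NULL 
3  | Laptop   | NULL 
4  | Tape     | 223  
6  | Notebook | 369  
7  | Rope     | 114  
8  | Mouse    | NULL 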